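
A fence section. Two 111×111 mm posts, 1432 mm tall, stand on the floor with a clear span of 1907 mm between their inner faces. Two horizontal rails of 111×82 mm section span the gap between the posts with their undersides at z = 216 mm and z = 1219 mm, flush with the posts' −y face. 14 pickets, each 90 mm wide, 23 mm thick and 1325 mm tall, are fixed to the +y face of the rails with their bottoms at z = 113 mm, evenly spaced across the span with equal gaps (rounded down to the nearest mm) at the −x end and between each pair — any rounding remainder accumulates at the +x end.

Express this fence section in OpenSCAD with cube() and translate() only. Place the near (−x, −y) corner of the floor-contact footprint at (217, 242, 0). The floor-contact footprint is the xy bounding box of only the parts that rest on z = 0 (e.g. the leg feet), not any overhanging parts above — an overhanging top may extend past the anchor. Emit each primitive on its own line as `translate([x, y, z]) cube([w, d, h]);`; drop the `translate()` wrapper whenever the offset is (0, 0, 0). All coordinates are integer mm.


translate([217, 242, 0]) cube([111, 111, 1432]);
translate([2235, 242, 0]) cube([111, 111, 1432]);
translate([328, 242, 216]) cube([1907, 111, 82]);
translate([328, 242, 1219]) cube([1907, 111, 82]);
translate([371, 353, 113]) cube([90, 23, 1325]);
translate([504, 353, 113]) cube([90, 23, 1325]);
translate([637, 353, 113]) cube([90, 23, 1325]);
translate([770, 353, 113]) cube([90, 23, 1325]);
translate([903, 353, 113]) cube([90, 23, 1325]);
translate([1036, 353, 113]) cube([90, 23, 1325]);
translate([1169, 353, 113]) cube([90, 23, 1325]);
translate([1302, 353, 113]) cube([90, 23, 1325]);
translate([1435, 353, 113]) cube([90, 23, 1325]);
translate([1568, 353, 113]) cube([90, 23, 1325]);
translate([1701, 353, 113]) cube([90, 23, 1325]);
translate([1834, 353, 113]) cube([90, 23, 1325]);
translate([1967, 353, 113]) cube([90, 23, 1325]);
translate([2100, 353, 113]) cube([90, 23, 1325]);


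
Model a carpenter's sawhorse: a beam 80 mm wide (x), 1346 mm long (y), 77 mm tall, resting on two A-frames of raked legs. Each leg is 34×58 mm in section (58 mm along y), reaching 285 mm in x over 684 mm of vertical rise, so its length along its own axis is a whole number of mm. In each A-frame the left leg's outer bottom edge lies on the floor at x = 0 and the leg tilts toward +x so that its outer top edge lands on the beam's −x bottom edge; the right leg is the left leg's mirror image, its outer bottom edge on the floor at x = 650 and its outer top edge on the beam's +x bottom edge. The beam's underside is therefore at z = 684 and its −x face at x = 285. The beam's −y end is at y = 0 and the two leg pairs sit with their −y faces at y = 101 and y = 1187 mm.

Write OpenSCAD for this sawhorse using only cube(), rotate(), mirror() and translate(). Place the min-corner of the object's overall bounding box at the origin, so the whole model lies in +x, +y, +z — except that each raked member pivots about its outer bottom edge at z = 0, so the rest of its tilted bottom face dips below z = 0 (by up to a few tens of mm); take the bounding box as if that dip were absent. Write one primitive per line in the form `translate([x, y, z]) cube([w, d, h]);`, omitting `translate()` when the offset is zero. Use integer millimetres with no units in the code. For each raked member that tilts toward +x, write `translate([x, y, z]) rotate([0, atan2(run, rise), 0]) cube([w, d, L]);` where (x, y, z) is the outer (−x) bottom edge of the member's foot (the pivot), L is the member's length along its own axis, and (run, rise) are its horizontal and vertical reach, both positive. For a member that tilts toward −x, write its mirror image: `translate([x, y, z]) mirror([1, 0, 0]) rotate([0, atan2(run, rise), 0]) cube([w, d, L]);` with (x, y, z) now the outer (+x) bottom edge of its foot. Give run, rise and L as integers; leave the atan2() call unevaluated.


translate([285, 0, 684]) cube([80, 1346, 77]);
translate([0, 101, 0]) rotate([0, atan2(285, 684), 0]) cube([34, 58, 741]);
translate([650, 101, 0]) mirror([1, 0, 0]) rotate([0, atan2(285, 684), 0]) cube([34, 58, 741]);
translate([0, 1187, 0]) rotate([0, atan2(285, 684), 0]) cube([34, 58, 741]);
translate([650, 1187, 0]) mirror([1, 0, 0]) rotate([0, atan2(285, 684), 0]) cube([34, 58, 741]);


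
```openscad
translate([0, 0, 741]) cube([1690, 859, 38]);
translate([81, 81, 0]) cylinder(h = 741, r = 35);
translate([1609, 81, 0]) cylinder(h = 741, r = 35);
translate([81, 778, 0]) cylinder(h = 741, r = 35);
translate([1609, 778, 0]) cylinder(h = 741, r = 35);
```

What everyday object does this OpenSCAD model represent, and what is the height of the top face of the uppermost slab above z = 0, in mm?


A table. The table height is 779 mm.

A 1690×859×38 slab sits at z = 741 on four Ø70 mm round legs — a table. The top surface is at 741 + 38 = 779 mm.


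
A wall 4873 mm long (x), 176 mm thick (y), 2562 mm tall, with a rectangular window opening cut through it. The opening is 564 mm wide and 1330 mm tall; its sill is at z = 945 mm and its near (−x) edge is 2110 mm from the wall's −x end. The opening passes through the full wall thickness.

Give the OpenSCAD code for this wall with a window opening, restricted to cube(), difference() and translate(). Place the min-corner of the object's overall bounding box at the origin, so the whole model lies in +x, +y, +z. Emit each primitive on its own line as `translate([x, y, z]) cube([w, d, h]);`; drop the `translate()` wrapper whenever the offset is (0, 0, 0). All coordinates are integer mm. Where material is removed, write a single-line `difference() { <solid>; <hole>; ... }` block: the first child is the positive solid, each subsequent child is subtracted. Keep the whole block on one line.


difference() { cube([4873, 176, 2562]); translate([2110, 0, 945]) cube([564, 176, 1330]); }


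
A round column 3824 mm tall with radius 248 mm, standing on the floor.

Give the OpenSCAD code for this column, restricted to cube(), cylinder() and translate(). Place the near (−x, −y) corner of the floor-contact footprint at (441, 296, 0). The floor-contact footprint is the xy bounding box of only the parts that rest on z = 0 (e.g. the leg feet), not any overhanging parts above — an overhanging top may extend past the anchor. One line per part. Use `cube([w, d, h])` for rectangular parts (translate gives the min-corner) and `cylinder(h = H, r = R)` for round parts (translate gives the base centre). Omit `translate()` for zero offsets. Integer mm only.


translate([689, 544, 0]) cylinder(h = 3824, r = 248);


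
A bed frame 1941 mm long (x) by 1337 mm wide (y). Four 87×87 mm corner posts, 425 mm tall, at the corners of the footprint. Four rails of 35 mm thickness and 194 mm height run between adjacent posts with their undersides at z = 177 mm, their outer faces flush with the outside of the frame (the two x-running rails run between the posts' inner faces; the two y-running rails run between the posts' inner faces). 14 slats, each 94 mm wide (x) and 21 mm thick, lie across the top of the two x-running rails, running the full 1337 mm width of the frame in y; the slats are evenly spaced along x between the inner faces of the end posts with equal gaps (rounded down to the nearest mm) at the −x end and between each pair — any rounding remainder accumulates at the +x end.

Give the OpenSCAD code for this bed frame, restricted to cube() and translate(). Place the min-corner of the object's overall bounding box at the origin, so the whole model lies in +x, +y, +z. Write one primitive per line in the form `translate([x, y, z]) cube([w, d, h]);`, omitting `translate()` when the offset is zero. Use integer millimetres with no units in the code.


cube([87, 87, 425]);
translate([0, 1250, 0]) cube([87, 87, 425]);
translate([1854, 0, 0]) cube([87, 87, 425]);
translate([1854, 1250, 0]) cube([87, 87, 425]);
translate([87, 0, 177]) cube([1767, 35, 194]);
translate([87, 1302, 177]) cube([1767, 35, 194]);
translate([0, 87, 177]) cube([35, 1163, 194]);
translate([1906, 87, 177]) cube([35, 1163, 194]);
translate([117, 0, 371]) cube([94, 1337, 21]);
translate([241, 0, 371]) cube([94, 1337, 21]);
translate([365, 0, 371]) cube([94, 1337, 21]);
translate([489, 0, 371]) cube([94, 1337, 21]);
translate([613, 0, 371]) cube([94, 1337, 21]);
translate([737, 0, 371]) cube([94, 1337, 21]);
translate([861, 0, 371]) cube([94, 1337, 21]);
translate([985, 0, 371]) cube([94, 1337, 21]);
translate([1109, 0, 371]) cube([94, 1337, 21]);
translate([1233, 0, 371]) cube([94, 1337, 21]);
translate([1357, 0, 371]) cube([94, 1337, 21]);
translate([1481, 0, 371]) cube([94, 1337, 21]);
translate([1605, 0, 371]) cube([94, 1337, 21]);
translate([1729, 0, 371]) cube([94, 1337, 21]);


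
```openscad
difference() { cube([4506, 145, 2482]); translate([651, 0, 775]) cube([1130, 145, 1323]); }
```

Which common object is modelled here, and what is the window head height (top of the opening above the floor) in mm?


A wall with a window opening. The window head height is 2098 mm.

A wall with a rectangular opening subtracted — a window. Sill at z = 775, opening 1323 mm tall, so the head is at 775 + 1323 = 2098 mm.


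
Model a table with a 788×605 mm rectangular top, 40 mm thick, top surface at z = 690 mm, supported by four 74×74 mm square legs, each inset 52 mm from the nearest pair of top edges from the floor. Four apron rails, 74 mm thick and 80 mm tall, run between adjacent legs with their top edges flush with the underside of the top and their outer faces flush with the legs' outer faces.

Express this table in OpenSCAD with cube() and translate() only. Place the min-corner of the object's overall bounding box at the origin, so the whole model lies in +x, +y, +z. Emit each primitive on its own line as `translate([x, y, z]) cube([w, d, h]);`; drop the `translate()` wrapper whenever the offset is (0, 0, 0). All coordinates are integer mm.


translate([0, 0, 650]) cube([788, 605, 40]);
translate([52, 52, 0]) cube([74, 74, 650]);
translate([662, 52, 0]) cube([74, 74, 650]);
translate([52, 479, 0]) cube([74, 74, 650]);
translate([662, 479, 0]) cube([74, 74, 650]);
translate([126, 52, 570]) cube([536, 74, 80]);
translate([126, 479, 570]) cube([536, 74, 80]);
translate([52, 126, 570]) cube([74, 353, 80]);
translate([662, 126, 570]) cube([74, 353, 80]);


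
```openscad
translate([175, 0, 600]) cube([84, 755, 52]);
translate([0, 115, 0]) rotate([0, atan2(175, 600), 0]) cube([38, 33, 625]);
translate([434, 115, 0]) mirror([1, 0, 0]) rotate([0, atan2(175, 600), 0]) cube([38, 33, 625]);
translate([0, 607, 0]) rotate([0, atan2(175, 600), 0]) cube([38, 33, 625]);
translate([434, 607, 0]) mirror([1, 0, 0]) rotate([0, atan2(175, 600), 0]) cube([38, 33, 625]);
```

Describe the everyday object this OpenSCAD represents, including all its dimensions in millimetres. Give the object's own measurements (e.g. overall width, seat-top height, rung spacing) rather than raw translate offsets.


A sawhorse. A 84×755×52 mm beam (x, y, z) sits on two A-frame leg pairs. Each pair is two raked legs of 38×33 mm section (33 mm along y) splaying symmetrically in x. Each leg rises 600 mm vertically over 175 mm of horizontal reach and is 625 mm long along its own axis. Every leg's outer bottom edge rests on the floor and its outer top edge meets a bottom edge of the beam — the left legs (tilting toward +x) meet the beam's −x bottom edge, the right legs (their mirror images, tilting toward −x) meet its +x bottom edge — so the leg tops tuck under the beam, the beam's underside is 600 mm above the floor, and the feet are 434 mm apart outside-to-outside with the beam centred between them. The two leg pairs are set in 115 mm from either end of the beam.


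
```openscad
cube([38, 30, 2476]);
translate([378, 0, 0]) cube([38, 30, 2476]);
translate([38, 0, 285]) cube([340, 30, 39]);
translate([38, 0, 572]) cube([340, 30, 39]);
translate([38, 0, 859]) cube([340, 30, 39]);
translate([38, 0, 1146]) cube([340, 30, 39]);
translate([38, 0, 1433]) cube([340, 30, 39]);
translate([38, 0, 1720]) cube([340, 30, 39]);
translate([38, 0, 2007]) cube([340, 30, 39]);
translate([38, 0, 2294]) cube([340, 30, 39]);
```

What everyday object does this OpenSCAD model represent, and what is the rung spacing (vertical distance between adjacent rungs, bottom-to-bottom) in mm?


A ladder. The rung spacing is 287 mm.

Two tall 38×30 posts with 8 short bars between them — a ladder. Adjacent rungs sit at z = 285 and z = 572, so the spacing is 572 − 285 = 287 mm.


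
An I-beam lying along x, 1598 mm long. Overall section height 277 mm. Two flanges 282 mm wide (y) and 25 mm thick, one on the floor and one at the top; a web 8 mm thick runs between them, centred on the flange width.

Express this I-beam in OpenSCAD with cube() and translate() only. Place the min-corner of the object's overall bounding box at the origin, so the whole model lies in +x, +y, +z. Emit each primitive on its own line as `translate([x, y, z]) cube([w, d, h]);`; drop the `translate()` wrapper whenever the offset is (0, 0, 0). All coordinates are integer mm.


cube([1598, 282, 25]);
translate([0, 137, 25]) cube([1598, 8, 227]);
translate([0, 0, 252]) cube([1598, 282, 25]);


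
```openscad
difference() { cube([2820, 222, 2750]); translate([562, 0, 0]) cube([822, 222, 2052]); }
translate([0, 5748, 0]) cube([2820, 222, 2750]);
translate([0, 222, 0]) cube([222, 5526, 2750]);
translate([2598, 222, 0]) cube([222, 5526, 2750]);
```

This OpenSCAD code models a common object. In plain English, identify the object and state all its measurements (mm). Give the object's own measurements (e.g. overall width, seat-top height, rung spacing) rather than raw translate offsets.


A single room: four walls, each 2750 mm tall and 222 mm thick, enclosing an outside footprint 2820×5970 mm (x × y), no floor or roof. The front and back walls (−y and +y sides) run the full x-width; the side walls fit between their inner faces. A door opening 822 mm wide and 2052 mm tall is cut through the front wall from the floor up, its −x edge 562 mm from the wall's −x end.


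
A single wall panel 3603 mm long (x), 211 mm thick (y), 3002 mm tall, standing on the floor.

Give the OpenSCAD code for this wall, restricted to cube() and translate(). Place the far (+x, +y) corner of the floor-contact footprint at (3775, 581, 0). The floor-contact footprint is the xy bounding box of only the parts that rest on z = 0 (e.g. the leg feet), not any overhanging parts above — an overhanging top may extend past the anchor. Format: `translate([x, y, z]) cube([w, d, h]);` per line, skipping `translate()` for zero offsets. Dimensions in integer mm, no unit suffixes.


translate([172, 370, 0]) cube([3603, 211, 3002]);


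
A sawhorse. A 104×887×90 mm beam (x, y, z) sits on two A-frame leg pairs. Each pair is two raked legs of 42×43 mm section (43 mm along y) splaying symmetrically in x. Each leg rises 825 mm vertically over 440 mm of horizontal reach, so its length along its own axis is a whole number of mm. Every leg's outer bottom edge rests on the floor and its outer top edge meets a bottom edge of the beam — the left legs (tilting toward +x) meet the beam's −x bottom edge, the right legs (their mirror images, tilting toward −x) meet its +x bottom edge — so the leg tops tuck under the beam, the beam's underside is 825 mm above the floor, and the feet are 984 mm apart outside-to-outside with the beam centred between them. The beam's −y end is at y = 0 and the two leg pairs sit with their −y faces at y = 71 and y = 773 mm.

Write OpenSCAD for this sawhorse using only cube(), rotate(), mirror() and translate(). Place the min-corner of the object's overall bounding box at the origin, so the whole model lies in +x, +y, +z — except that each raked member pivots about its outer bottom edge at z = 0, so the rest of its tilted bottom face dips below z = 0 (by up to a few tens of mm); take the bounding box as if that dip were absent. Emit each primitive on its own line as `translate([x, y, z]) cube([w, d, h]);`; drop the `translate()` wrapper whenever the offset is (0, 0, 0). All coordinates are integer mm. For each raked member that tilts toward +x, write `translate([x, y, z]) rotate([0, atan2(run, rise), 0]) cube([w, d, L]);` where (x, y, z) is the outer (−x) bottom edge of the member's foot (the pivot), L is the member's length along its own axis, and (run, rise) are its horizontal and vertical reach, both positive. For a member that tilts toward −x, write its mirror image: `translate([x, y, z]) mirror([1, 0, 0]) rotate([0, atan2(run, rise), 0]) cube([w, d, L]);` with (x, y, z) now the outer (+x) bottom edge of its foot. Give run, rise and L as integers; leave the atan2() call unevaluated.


translate([440, 0, 825]) cube([104, 887, 90]);
translate([0, 71, 0]) rotate([0, atan2(440, 825), 0]) cube([42, 43, 935]);
translate([984, 71, 0]) mirror([1, 0, 0]) rotate([0, atan2(440, 825), 0]) cube([42, 43, 935]);
translate([0, 773, 0]) rotate([0, atan2(440, 825), 0]) cube([42, 43, 935]);
translate([984, 773, 0]) mirror([1, 0, 0]) rotate([0, atan2(440, 825), 0]) cube([42, 43, 935]);


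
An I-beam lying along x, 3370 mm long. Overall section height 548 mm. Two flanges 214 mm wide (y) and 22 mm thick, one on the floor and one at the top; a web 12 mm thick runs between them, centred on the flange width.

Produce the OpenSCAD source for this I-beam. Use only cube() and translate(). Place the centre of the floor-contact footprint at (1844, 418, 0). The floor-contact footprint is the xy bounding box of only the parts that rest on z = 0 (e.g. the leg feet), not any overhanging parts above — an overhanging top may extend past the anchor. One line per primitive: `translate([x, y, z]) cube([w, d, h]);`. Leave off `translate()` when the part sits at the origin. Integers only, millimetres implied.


translate([159, 311, 0]) cube([3370, 214, 22]);
translate([159, 412, 22]) cube([3370, 12, 504]);
translate([159, 311, 526]) cube([3370, 214, 22]);


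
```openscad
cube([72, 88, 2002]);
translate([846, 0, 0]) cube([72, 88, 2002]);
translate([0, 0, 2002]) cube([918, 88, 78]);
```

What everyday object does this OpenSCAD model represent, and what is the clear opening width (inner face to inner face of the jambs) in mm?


A door frame. The clear opening width is 774 mm.

Two 2002 mm tall posts with a header on top — a door frame. The left jamb is 72 mm wide at x = 0; the right jamb starts at x = 846. The clear opening is 846 − 72 = 774 mm.


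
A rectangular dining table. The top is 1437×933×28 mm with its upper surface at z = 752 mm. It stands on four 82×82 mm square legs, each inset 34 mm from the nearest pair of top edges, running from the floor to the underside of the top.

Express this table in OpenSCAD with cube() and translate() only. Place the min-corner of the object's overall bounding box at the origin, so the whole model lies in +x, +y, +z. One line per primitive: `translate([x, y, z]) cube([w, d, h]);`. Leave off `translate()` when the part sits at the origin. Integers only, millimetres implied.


translate([0, 0, 724]) cube([1437, 933, 28]);
translate([34, 34, 0]) cube([82, 82, 724]);
translate([1321, 34, 0]) cube([82, 82, 724]);
translate([34, 817, 0]) cube([82, 82, 724]);
translate([1321, 817, 0]) cube([82, 82, 724]);


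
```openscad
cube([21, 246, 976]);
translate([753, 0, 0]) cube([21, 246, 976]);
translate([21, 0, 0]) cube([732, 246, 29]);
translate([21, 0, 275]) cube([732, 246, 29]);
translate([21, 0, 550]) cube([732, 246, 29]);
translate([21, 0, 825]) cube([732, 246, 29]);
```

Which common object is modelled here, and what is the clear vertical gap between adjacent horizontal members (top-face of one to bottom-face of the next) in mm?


A bookshelf. The clear shelf gap is 246 mm.

Two tall side panels with 4 horizontal boards between them — a bookshelf. The first two shelf undersides are at z = 0 and z = 275; with shelf thickness 29, the clear gap is 275 − 0 − 29 = 246 mm.


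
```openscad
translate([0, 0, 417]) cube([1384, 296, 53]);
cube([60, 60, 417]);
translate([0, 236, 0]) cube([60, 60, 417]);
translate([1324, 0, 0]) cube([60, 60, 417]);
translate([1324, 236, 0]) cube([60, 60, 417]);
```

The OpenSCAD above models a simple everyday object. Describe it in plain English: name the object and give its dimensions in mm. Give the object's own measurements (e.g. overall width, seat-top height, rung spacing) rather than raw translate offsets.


A bench: a 1384×296 mm seat slab, 53 mm thick, top at z = 470 mm, on four 60×60 mm square legs flush with the seat corners and standing on z = 0.


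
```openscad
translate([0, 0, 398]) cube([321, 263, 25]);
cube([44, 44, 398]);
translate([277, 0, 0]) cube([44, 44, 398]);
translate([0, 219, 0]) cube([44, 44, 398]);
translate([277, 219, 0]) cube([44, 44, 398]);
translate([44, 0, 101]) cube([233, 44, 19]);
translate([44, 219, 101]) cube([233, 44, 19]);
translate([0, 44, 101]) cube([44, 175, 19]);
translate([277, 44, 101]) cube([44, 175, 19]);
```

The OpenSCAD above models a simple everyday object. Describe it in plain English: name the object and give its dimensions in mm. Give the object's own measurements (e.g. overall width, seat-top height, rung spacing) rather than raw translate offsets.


A four-legged stool. The seat is a 321×263×25 mm slab whose top surface is at z = 423 mm; four square legs, each 44×44 mm in cross-section, run from the floor (z = 0) to the underside of the seat, each flush with a corner of the seat. Four stretchers, 44 mm wide and 19 mm tall, connect adjacent legs with their undersides at z = 101 mm, each running between the inner faces of the legs it joins and aligned with the legs' outer faces on the other axis.


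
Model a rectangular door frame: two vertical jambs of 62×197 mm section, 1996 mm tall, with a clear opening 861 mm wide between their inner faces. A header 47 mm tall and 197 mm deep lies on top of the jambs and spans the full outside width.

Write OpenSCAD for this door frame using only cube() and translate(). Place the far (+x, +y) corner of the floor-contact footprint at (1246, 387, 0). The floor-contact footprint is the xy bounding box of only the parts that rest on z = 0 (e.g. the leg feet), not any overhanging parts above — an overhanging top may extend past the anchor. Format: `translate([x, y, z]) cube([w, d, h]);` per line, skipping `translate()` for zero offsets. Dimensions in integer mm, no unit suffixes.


translate([261, 190, 0]) cube([62, 197, 1996]);
translate([1184, 190, 0]) cube([62, 197, 1996]);
translate([261, 190, 1996]) cube([985, 197, 47]);


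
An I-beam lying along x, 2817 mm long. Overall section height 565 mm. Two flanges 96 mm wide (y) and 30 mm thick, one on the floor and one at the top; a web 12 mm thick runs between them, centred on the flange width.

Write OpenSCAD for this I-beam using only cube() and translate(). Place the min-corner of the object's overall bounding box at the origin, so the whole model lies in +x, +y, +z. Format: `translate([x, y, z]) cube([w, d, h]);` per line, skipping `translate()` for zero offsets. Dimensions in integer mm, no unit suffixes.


cube([2817, 96, 30]);
translate([0, 42, 30]) cube([2817, 12, 505]);
translate([0, 0, 535]) cube([2817, 96, 30]);


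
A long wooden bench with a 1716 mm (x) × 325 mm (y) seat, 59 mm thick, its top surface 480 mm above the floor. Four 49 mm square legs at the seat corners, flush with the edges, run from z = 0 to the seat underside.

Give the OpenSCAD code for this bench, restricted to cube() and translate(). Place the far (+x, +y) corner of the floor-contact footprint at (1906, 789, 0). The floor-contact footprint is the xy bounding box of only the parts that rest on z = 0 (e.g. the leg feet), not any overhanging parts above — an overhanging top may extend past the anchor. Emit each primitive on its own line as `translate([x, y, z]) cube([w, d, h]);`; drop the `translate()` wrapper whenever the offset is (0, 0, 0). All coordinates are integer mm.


translate([190, 464, 421]) cube([1716, 325, 59]);
translate([190, 464, 0]) cube([49, 49, 421]);
translate([190, 740, 0]) cube([49, 49, 421]);
translate([1857, 464, 0]) cube([49, 49, 421]);
translate([1857, 740, 0]) cube([49, 49, 421]);


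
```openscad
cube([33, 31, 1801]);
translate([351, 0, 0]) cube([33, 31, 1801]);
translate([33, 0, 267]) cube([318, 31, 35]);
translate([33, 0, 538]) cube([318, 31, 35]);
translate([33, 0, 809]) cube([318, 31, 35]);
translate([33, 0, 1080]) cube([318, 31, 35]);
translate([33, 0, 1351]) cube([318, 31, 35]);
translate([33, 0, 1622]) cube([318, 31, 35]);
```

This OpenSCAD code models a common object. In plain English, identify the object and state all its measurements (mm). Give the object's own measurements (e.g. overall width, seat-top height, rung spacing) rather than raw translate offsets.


A straight ladder. Two 33×31 mm vertical rails, 1801 mm tall, stand 384 mm apart (outside-to-outside) with their front faces coplanar on the −y side. 6 rungs, each 31 mm deep and 35 mm tall, span between the inner faces of the rails, front faces flush with the rails. The lowest rung's underside is at z = 267 mm and rungs are spaced 271 mm apart (underside to underside).


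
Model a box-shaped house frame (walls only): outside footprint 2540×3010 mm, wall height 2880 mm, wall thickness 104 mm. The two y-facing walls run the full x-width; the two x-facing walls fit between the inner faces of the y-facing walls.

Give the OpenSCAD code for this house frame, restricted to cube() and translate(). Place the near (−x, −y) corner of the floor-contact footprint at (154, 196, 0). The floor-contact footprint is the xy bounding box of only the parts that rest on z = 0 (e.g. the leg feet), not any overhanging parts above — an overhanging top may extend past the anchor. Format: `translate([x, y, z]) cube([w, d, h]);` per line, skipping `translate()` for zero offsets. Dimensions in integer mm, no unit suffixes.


translate([154, 196, 0]) cube([2540, 104, 2880]);
translate([154, 3102, 0]) cube([2540, 104, 2880]);
translate([154, 300, 0]) cube([104, 2802, 2880]);
translate([2590, 300, 0]) cube([104, 2802, 2880]);


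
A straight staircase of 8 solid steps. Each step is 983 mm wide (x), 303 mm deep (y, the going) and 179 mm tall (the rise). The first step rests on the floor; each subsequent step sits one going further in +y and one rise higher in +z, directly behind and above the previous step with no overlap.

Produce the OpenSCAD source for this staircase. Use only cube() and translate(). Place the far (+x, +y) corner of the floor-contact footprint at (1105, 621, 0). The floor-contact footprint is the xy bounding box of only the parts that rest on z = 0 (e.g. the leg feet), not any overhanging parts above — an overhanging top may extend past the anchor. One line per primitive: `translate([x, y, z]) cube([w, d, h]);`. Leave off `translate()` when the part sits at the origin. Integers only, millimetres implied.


translate([122, 318, 0]) cube([983, 303, 179]);
translate([122, 621, 179]) cube([983, 303, 179]);
translate([122, 924, 358]) cube([983, 303, 179]);
translate([122, 1227, 537]) cube([983, 303, 179]);
translate([122, 1530, 716]) cube([983, 303, 179]);
translate([122, 1833, 895]) cube([983, 303, 179]);
translate([122, 2136, 1074]) cube([983, 303, 179]);
translate([122, 2439, 1253]) cube([983, 303, 179]);


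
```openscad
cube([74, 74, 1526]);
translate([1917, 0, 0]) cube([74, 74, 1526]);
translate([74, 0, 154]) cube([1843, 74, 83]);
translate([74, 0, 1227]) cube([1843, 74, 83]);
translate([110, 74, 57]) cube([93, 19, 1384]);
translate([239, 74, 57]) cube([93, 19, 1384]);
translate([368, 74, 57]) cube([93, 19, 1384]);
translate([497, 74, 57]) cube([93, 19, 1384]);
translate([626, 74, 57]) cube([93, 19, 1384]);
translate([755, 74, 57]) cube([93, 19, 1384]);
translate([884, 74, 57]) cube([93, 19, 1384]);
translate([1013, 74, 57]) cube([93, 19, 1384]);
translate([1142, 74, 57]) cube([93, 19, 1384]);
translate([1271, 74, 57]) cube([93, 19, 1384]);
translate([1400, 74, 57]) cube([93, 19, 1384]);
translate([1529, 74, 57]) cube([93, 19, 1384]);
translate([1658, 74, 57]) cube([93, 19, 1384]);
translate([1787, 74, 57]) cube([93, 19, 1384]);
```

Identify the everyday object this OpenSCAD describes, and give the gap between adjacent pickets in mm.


A fence section. The picket gap is 36 mm.

Two posts, two rails, 14 pickets — a fence section. Span 1843 mm holds 14 pickets of 93 mm with 15 equal gaps: ⌊(1843 − 14·93) / 15⌋ = 36 mm.


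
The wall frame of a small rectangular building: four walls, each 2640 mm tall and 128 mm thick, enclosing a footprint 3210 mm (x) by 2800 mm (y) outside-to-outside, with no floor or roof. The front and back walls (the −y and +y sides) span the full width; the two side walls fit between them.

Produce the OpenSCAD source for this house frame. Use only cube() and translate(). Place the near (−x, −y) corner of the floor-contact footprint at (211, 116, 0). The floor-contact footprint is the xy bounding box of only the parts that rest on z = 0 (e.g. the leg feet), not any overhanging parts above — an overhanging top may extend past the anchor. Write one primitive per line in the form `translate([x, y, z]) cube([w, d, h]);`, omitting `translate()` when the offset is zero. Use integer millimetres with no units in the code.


translate([211, 116, 0]) cube([3210, 128, 2640]);
translate([211, 2788, 0]) cube([3210, 128, 2640]);
translate([211, 244, 0]) cube([128, 2544, 2640]);
translate([3293, 244, 0]) cube([128, 2544, 2640]);


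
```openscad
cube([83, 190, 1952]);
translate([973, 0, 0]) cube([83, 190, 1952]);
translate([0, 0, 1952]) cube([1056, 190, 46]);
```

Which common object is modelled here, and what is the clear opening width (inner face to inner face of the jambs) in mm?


A door frame. The clear opening width is 890 mm.

Two 1952 mm tall posts with a header on top — a door frame. The left jamb is 83 mm wide at x = 0; the right jamb starts at x = 973. The clear opening is 973 − 83 = 890 mm.


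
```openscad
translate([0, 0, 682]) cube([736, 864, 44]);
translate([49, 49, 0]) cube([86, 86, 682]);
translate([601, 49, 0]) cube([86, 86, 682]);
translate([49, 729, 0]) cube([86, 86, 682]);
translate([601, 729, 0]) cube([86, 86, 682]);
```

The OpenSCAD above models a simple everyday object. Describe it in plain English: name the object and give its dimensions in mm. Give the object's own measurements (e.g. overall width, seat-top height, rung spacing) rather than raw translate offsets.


A table: top 736 mm (x) × 864 mm (y), 44 mm thick, upper face at z = 726 mm, on four 86×86 mm square legs, each inset 49 mm from the nearest pair of top edges from z = 0 to the bottom of the top.


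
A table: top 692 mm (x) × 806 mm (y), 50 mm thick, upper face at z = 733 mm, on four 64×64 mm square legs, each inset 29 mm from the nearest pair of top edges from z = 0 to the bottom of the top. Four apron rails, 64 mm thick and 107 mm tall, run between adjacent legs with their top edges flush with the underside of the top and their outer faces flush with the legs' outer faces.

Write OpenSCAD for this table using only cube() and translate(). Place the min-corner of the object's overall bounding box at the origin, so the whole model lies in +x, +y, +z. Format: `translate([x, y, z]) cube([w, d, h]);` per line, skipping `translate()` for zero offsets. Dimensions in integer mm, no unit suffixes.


translate([0, 0, 683]) cube([692, 806, 50]);
translate([29, 29, 0]) cube([64, 64, 683]);
translate([599, 29, 0]) cube([64, 64, 683]);
translate([29, 713, 0]) cube([64, 64, 683]);
translate([599, 713, 0]) cube([64, 64, 683]);
translate([93, 29, 576]) cube([506, 64, 107]);
translate([93, 713, 576]) cube([506, 64, 107]);
translate([29, 93, 576]) cube([64, 620, 107]);
translate([599, 93, 576]) cube([64, 620, 107]);


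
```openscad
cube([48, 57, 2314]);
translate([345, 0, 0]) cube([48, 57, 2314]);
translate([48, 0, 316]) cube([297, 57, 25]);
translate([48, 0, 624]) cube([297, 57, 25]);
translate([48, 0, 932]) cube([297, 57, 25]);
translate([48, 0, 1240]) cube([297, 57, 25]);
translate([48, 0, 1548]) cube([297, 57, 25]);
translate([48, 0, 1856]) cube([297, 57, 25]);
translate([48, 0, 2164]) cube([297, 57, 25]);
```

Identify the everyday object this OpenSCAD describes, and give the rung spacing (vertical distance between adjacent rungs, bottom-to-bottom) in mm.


A ladder. The rung spacing is 308 mm.

Two tall 48×57 posts with 7 short bars between them — a ladder. Adjacent rungs sit at z = 316 and z = 624, so the spacing is 624 − 316 = 308 mm.


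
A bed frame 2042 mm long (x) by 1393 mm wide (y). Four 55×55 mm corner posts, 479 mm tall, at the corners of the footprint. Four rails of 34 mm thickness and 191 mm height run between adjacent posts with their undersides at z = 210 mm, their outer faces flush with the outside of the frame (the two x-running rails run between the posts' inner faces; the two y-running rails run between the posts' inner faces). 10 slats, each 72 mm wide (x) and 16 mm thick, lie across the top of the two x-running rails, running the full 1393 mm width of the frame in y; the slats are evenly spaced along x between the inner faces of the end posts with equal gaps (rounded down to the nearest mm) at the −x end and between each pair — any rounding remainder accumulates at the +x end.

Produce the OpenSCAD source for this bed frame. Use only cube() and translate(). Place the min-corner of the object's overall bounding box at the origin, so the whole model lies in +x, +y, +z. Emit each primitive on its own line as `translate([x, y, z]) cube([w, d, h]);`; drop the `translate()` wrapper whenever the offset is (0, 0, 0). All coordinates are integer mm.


cube([55, 55, 479]);
translate([0, 1338, 0]) cube([55, 55, 479]);
translate([1987, 0, 0]) cube([55, 55, 479]);
translate([1987, 1338, 0]) cube([55, 55, 479]);
translate([55, 0, 210]) cube([1932, 34, 191]);
translate([55, 1359, 210]) cube([1932, 34, 191]);
translate([0, 55, 210]) cube([34, 1283, 191]);
translate([2008, 55, 210]) cube([34, 1283, 191]);
translate([165, 0, 401]) cube([72, 1393, 16]);
translate([347, 0, 401]) cube([72, 1393, 16]);
translate([529, 0, 401]) cube([72, 1393, 16]);
translate([711, 0, 401]) cube([72, 1393, 16]);
translate([893, 0, 401]) cube([72, 1393, 16]);
translate([1075, 0, 401]) cube([72, 1393, 16]);
translate([1257, 0, 401]) cube([72, 1393, 16]);
translate([1439, 0, 401]) cube([72, 1393, 16]);
translate([1621, 0, 401]) cube([72, 1393, 16]);
translate([1803, 0, 401]) cube([72, 1393, 16]);


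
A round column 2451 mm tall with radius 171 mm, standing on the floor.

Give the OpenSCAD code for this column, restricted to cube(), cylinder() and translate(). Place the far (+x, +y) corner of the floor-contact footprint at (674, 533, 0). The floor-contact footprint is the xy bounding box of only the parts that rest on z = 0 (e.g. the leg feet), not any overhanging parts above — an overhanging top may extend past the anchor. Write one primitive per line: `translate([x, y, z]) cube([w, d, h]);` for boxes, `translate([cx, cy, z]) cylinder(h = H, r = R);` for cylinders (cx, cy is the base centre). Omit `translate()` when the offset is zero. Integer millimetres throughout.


translate([503, 362, 0]) cylinder(h = 2451, r = 171);


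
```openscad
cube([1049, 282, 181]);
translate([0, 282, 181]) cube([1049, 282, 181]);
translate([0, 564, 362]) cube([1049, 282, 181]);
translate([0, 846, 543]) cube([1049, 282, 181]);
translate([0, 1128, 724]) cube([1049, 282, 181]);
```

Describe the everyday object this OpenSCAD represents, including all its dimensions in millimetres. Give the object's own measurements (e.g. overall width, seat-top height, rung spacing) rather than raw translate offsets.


A straight staircase of 5 solid steps. Each step is 1049 mm wide (x), 282 mm deep (y, the going) and 181 mm tall (the rise). The first step rests on the floor; each subsequent step sits one going further in +y and one rise higher in +z, directly behind and above the previous step with no overlap.


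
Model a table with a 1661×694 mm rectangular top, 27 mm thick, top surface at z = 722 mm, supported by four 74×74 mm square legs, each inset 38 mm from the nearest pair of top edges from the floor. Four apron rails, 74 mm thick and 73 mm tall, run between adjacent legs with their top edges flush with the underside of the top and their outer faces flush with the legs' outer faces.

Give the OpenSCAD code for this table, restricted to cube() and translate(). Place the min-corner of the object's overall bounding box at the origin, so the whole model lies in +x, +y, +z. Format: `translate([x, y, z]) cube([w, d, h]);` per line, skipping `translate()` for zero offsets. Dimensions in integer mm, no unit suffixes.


translate([0, 0, 695]) cube([1661, 694, 27]);
translate([38, 38, 0]) cube([74, 74, 695]);
translate([1549, 38, 0]) cube([74, 74, 695]);
translate([38, 582, 0]) cube([74, 74, 695]);
translate([1549, 582, 0]) cube([74, 74, 695]);
translate([112, 38, 622]) cube([1437, 74, 73]);
translate([112, 582, 622]) cube([1437, 74, 73]);
translate([38, 112, 622]) cube([74, 470, 73]);
translate([1549, 112, 622]) cube([74, 470, 73]);


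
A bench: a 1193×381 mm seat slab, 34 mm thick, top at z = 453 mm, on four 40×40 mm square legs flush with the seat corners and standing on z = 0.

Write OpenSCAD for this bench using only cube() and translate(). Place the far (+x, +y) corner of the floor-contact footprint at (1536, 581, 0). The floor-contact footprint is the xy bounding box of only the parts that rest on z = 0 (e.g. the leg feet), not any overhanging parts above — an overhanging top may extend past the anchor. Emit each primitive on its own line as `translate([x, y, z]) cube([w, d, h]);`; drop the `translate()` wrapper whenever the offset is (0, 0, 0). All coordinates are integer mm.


// leg_h = 453 − 34 = 419
translate([343, 200, 419]) cube([1193, 381, 34]);
translate([343, 200, 0]) cube([40, 40, 419]);
translate([343, 541, 0]) cube([40, 40, 419]);
translate([1496, 200, 0]) cube([40, 40, 419]);
translate([1496, 541, 0]) cube([40, 40, 419]);


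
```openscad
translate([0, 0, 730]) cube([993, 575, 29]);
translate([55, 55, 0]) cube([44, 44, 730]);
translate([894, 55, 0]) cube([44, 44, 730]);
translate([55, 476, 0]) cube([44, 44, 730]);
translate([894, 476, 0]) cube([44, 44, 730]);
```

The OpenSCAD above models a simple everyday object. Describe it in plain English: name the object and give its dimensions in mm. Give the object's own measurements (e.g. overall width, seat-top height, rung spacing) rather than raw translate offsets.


A rectangular dining table. The top is 993×575×29 mm with its upper surface at z = 759 mm. It stands on four 44×44 mm square legs, each inset 55 mm from the nearest pair of top edges, running from the floor to the underside of the top.


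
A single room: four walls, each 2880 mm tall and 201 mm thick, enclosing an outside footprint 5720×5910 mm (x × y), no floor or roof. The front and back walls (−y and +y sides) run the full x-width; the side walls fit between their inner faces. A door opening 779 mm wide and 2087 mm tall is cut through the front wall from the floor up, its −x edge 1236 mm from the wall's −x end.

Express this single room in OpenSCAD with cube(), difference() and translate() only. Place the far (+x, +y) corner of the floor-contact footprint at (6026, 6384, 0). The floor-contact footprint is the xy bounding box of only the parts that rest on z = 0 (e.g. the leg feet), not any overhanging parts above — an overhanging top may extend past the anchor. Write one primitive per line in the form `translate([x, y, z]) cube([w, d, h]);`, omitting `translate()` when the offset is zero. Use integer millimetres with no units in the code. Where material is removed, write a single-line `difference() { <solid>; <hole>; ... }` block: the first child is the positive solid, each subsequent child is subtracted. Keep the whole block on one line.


difference() { translate([306, 474, 0]) cube([5720, 201, 2880]); translate([1542, 474, 0]) cube([779, 201, 2087]); }
translate([306, 6183, 0]) cube([5720, 201, 2880]);
translate([306, 675, 0]) cube([201, 5508, 2880]);
translate([5825, 675, 0]) cube([201, 5508, 2880]);
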